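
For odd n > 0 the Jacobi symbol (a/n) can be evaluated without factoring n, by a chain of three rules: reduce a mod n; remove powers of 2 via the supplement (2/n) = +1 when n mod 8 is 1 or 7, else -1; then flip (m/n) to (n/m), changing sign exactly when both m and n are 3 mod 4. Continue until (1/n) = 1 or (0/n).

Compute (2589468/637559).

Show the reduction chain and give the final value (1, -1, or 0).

(2589468/637559) = (39232/637559)   [reduce mod 637559]
39232 = 2^6·613; (2/637559) = +1 since 637559 mod 8 = 7, so (39232/637559) = (+1)^6·(613/637559); sign now +1
reciprocity: (613/637559) = +1·(637559/613) since 613 mod 4 = 1, 637559 mod 4 = 3; sign now +1
(637559/613) = (39/613)   [reduce mod 613]
reciprocity: (39/613) = +1·(613/39) since 39 mod 4 = 3, 613 mod 4 = 1; sign now +1
(613/39) = (28/39)   [reduce mod 39]
28 = 2^2·7; (2/39) = +1 since 39 mod 8 = 7, so (28/39) = (+1)^2·(7/39); sign now +1
reciprocity: (7/39) = -1·(39/7) since 7 mod 4 = 3, 39 mod 4 = 3; sign now -1
(39/7) = (4/7)   [reduce mod 7]
4 = 2^2·1; (2/7) = +1 since 7 mod 8 = 7, so (4/7) = (+1)^2·(1/7); sign now -1
(1/7) = 1; final value = sign = -1

-1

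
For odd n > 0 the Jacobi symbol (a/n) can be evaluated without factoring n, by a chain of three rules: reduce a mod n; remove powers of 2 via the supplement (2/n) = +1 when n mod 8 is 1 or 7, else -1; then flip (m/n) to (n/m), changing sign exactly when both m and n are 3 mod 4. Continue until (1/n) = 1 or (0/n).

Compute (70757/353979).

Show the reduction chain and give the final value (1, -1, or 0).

-1

flip (70757/353979) -> (353979/70757): both odd, 70757 mod 4 = 1, 353979 mod 4 = 3, so the flip contributes +1; sign now +1
(353979/70757): 353979 mod 70757 = 194, so (353979/70757) = (194/70757)
factor out 2^1: 194 = 2^1·97; with 70757 mod 8 = 5, (2/70757) = -1; sign now -1; continue with (97/70757)
flip (97/70757) -> (70757/97): both odd, 97 mod 4 = 1, 70757 mod 4 = 1, so the flip contributes +1; sign now -1
(70757/97): 70757 mod 97 = 44, so (70757/97) = (44/97)
factor out 2^2: 44 = 2^2·11; with 97 mod 8 = 1, (2/97) = +1; sign now -1; continue with (11/97)
flip (11/97) -> (97/11): both odd, 11 mod 4 = 3, 97 mod 4 = 1, so the flip contributes +1; sign now -1
(97/11): 97 mod 11 = 9, so (97/11) = (9/11)
flip (9/11) -> (11/9): both odd, 9 mod 4 = 1, 11 mod 4 = 3, so the flip contributes +1; sign now -1
(11/9): 11 mod 9 = 2, so (11/9) = (2/9)
factor out 2^1: 2 = 2^1·1; with 9 mod 8 = 1, (2/9) = +1; sign now -1; continue with (1/9)
reached (1/9) = 1, so the symbol is -1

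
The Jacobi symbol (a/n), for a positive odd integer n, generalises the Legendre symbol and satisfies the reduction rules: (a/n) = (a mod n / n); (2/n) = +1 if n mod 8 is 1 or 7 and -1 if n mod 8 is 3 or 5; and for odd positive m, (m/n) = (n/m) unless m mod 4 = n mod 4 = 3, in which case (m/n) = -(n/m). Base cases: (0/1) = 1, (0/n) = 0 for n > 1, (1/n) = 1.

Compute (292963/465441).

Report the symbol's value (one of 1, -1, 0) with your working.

1

reciprocity: (292963/465441) = +1·(465441/292963) since 292963 mod 4 = 3, 465441 mod 4 = 1; sign now +1
(465441/292963) = (172478/292963)   [reduce mod 292963]
172478 = 2^1·86239; (2/292963) = -1 since 292963 mod 8 = 3, so (172478/292963) = (-1)^1·(86239/292963); sign now -1
reciprocity: (86239/292963) = -1·(292963/86239) since 86239 mod 4 = 3, 292963 mod 4 = 3; sign now +1
(292963/86239) = (34246/86239)   [reduce mod 86239]
34246 = 2^1·17123; (2/86239) = +1 since 86239 mod 8 = 7, so (34246/86239) = (+1)^1·(17123/86239); sign now +1
reciprocity: (17123/86239) = -1·(86239/17123) since 17123 mod 4 = 3, 86239 mod 4 = 3; sign now -1
(86239/17123) = (624/17123)   [reduce mod 17123]
624 = 2^4·39; (2/17123) = -1 since 17123 mod 8 = 3, so (624/17123) = (-1)^4·(39/17123); sign now -1
reciprocity: (39/17123) = -1·(17123/39) since 39 mod 4 = 3, 17123 mod 4 = 3; sign now +1
(17123/39) = (2/39)   [reduce mod 39]
2 = 2^1·1; (2/39) = +1 since 39 mod 8 = 7, so (2/39) = (+1)^1·(1/39); sign now +1
(1/39) = 1; final value = sign = +1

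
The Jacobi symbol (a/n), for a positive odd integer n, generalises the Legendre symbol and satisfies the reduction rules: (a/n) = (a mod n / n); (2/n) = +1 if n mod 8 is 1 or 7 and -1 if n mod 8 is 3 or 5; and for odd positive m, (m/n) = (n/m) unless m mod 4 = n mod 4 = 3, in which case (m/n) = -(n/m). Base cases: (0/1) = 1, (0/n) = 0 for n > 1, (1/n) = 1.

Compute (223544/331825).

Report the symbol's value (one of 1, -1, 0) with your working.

1

223544 = 2^3·27943; (2/331825) = +1 since 331825 mod 8 = 1, so (223544/331825) = (+1)^3·(27943/331825); sign now +1
reciprocity: (27943/331825) = +1·(331825/27943) since 27943 mod 4 = 3, 331825 mod 4 = 1; sign now +1
(331825/27943) = (24452/27943)   [reduce mod 27943]
24452 = 2^2·6113; (2/27943) = +1 since 27943 mod 8 = 7, so (24452/27943) = (+1)^2·(6113/27943); sign now +1
reciprocity: (6113/27943) = +1·(27943/6113) since 6113 mod 4 = 1, 27943 mod 4 = 3; sign now +1
(27943/6113) = (3491/6113)   [reduce mod 6113]
reciprocity: (3491/6113) = +1·(6113/3491) since 3491 mod 4 = 3, 6113 mod 4 = 1; sign now +1
(6113/3491) = (2622/3491)   [reduce mod 3491]
2622 = 2^1·1311; (2/3491) = -1 since 3491 mod 8 = 3, so (2622/3491) = (-1)^1·(1311/3491); sign now -1
reciprocity: (1311/3491) = -1·(3491/1311) since 1311 mod 4 = 3, 3491 mod 4 = 3; sign now +1
(3491/1311) = (869/1311)   [reduce mod 1311]
reciprocity: (869/1311) = +1·(1311/869) since 869 mod 4 = 1, 1311 mod 4 = 3; sign now +1
(1311/869) = (442/869)   [reduce mod 869]
442 = 2^1·221; (2/869) = -1 since 869 mod 8 = 5, so (442/869) = (-1)^1·(221/869); sign now -1
reciprocity: (221/869) = +1·(869/221) since 221 mod 4 = 1, 869 mod 4 = 1; sign now -1
(869/221) = (206/221)   [reduce mod 221]
206 = 2^1·103; (2/221) = -1 since 221 mod 8 = 5, so (206/221) = (-1)^1·(103/221); sign now +1
reciprocity: (103/221) = +1·(221/103) since 103 mod 4 = 3, 221 mod 4 = 1; sign now +1
(221/103) = (15/103)   [reduce mod 103]
reciprocity: (15/103) = -1·(103/15) since 15 mod 4 = 3, 103 mod 4 = 3; sign now -1
(103/15) = (13/15)   [reduce mod 15]
reciprocity: (13/15) = +1·(15/13) since 13 mod 4 = 1, 15 mod 4 = 3; sign now -1
(15/13) = (2/13)   [reduce mod 13]
2 = 2^1·1; (2/13) = -1 since 13 mod 8 = 5, so (2/13) = (-1)^1·(1/13); sign now +1
(1/13) = 1; final value = sign = +1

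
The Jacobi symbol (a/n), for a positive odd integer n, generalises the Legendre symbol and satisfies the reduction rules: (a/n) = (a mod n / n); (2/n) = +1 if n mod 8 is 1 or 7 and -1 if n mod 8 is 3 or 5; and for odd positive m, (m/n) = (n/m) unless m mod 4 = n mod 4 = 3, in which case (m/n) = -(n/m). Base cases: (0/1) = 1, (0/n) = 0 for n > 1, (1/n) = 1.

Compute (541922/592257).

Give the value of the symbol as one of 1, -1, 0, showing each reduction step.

factor out 2^1: 541922 = 2^1·270961; with 592257 mod 8 = 1, (2/592257) = +1; sign now +1; continue with (270961/592257)
flip (270961/592257) -> (592257/270961): both odd, 270961 mod 4 = 1, 592257 mod 4 = 1, so the flip contributes +1; sign now +1
(592257/270961): 592257 mod 270961 = 50335, so (592257/270961) = (50335/270961)
flip (50335/270961) -> (270961/50335): both odd, 50335 mod 4 = 3, 270961 mod 4 = 1, so the flip contributes +1; sign now +1
(270961/50335): 270961 mod 50335 = 19286, so (270961/50335) = (19286/50335)
factor out 2^1: 19286 = 2^1·9643; with 50335 mod 8 = 7, (2/50335) = +1; sign now +1; continue with (9643/50335)
flip (9643/50335) -> (50335/9643): both odd, 9643 mod 4 = 3, 50335 mod 4 = 3, so the flip contributes -1; sign now -1
(50335/9643): 50335 mod 9643 = 2120, so (50335/9643) = (2120/9643)
factor out 2^3: 2120 = 2^3·265; with 9643 mod 8 = 3, (2/9643) = -1; sign now +1; continue with (265/9643)
flip (265/9643) -> (9643/265): both odd, 265 mod 4 = 1, 9643 mod 4 = 3, so the flip contributes +1; sign now +1
(9643/265): 9643 mod 265 = 103, so (9643/265) = (103/265)
flip (103/265) -> (265/103): both odd, 103 mod 4 = 3, 265 mod 4 = 1, so the flip contributes +1; sign now +1
(265/103): 265 mod 103 = 59, so (265/103) = (59/103)
flip (59/103) -> (103/59): both odd, 59 mod 4 = 3, 103 mod 4 = 3, so the flip contributes -1; sign now -1
(103/59): 103 mod 59 = 44, so (103/59) = (44/59)
factor out 2^2: 44 = 2^2·11; with 59 mod 8 = 3, (2/59) = -1; sign now -1; continue with (11/59)
flip (11/59) -> (59/11): both odd, 11 mod 4 = 3, 59 mod 4 = 3, so the flip contributes -1; sign now +1
(59/11): 59 mod 11 = 4, so (59/11) = (4/11)
factor out 2^2: 4 = 2^2·1; with 11 mod 8 = 3, (2/11) = -1; sign now +1; continue with (1/11)
reached (1/11) = 1, so the symbol is +1

1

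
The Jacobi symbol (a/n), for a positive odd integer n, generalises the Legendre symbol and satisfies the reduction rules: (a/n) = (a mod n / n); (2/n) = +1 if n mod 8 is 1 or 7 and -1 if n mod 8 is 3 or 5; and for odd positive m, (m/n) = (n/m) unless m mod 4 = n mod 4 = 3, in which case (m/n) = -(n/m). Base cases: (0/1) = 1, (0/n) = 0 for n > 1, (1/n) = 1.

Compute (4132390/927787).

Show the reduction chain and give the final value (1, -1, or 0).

(4132390/927787) = (421242/927787)   [reduce mod 927787]
421242 = 2^1·210621; (2/927787) = -1 since 927787 mod 8 = 3, so (421242/927787) = (-1)^1·(210621/927787); sign now -1
reciprocity: (210621/927787) = +1·(927787/210621) since 210621 mod 4 = 1, 927787 mod 4 = 3; sign now -1
(927787/210621) = (85303/210621)   [reduce mod 210621]
reciprocity: (85303/210621) = +1·(210621/85303) since 85303 mod 4 = 3, 210621 mod 4 = 1; sign now -1
(210621/85303) = (40015/85303)   [reduce mod 85303]
reciprocity: (40015/85303) = -1·(85303/40015) since 40015 mod 4 = 3, 85303 mod 4 = 3; sign now +1
(85303/40015) = (5273/40015)   [reduce mod 40015]
reciprocity: (5273/40015) = +1·(40015/5273) since 5273 mod 4 = 1, 40015 mod 4 = 3; sign now +1
(40015/5273) = (3104/5273)   [reduce mod 5273]
3104 = 2^5·97; (2/5273) = +1 since 5273 mod 8 = 1, so (3104/5273) = (+1)^5·(97/5273); sign now +1
reciprocity: (97/5273) = +1·(5273/97) since 97 mod 4 = 1, 5273 mod 4 = 1; sign now +1
(5273/97) = (35/97)   [reduce mod 97]
reciprocity: (35/97) = +1·(97/35) since 35 mod 4 = 3, 97 mod 4 = 1; sign now +1
(97/35) = (27/35)   [reduce mod 35]
reciprocity: (27/35) = -1·(35/27) since 27 mod 4 = 3, 35 mod 4 = 3; sign now -1
(35/27) = (8/27)   [reduce mod 27]
8 = 2^3·1; (2/27) = -1 since 27 mod 8 = 3, so (8/27) = (-1)^3·(1/27); sign now +1
(1/27) = 1; final value = sign = +1

1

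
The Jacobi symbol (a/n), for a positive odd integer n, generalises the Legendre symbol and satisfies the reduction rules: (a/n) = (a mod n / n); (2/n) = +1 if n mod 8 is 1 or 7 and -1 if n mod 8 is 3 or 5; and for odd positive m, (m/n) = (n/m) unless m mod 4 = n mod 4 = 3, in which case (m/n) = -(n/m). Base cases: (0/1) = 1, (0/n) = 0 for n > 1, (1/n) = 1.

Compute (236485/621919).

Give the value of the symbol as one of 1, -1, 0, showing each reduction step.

flip (236485/621919) -> (621919/236485): both odd, 236485 mod 4 = 1, 621919 mod 4 = 3, so the flip contributes +1; sign now +1
(621919/236485): 621919 mod 236485 = 148949, so (621919/236485) = (148949/236485)
flip (148949/236485) -> (236485/148949): both odd, 148949 mod 4 = 1, 236485 mod 4 = 1, so the flip contributes +1; sign now +1
(236485/148949): 236485 mod 148949 = 87536, so (236485/148949) = (87536/148949)
factor out 2^4: 87536 = 2^4·5471; with 148949 mod 8 = 5, (2/148949) = -1; sign now +1; continue with (5471/148949)
flip (5471/148949) -> (148949/5471): both odd, 5471 mod 4 = 3, 148949 mod 4 = 1, so the flip contributes +1; sign now +1
(148949/5471): 148949 mod 5471 = 1232, so (148949/5471) = (1232/5471)
factor out 2^4: 1232 = 2^4·77; with 5471 mod 8 = 7, (2/5471) = +1; sign now +1; continue with (77/5471)
flip (77/5471) -> (5471/77): both odd, 77 mod 4 = 1, 5471 mod 4 = 3, so the flip contributes +1; sign now +1
(5471/77): 5471 mod 77 = 4, so (5471/77) = (4/77)
factor out 2^2: 4 = 2^2·1; with 77 mod 8 = 5, (2/77) = -1; sign now +1; continue with (1/77)
reached (1/77) = 1, so the symbol is +1

1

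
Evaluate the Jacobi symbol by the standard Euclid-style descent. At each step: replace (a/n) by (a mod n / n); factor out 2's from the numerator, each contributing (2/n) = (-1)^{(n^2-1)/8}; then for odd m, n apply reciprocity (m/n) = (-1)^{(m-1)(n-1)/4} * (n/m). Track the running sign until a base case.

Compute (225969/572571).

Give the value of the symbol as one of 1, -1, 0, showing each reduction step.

flip (225969/572571) -> (572571/225969): both odd, 225969 mod 4 = 1, 572571 mod 4 = 3, so the flip contributes +1; sign now +1
(572571/225969): 572571 mod 225969 = 120633, so (572571/225969) = (120633/225969)
flip (120633/225969) -> (225969/120633): both odd, 120633 mod 4 = 1, 225969 mod 4 = 1, so the flip contributes +1; sign now +1
(225969/120633): 225969 mod 120633 = 105336, so (225969/120633) = (105336/120633)
factor out 2^3: 105336 = 2^3·13167; with 120633 mod 8 = 1, (2/120633) = +1; sign now +1; continue with (13167/120633)
flip (13167/120633) -> (120633/13167): both odd, 13167 mod 4 = 3, 120633 mod 4 = 1, so the flip contributes +1; sign now +1
(120633/13167): 120633 mod 13167 = 2130, so (120633/13167) = (2130/13167)
factor out 2^1: 2130 = 2^1·1065; with 13167 mod 8 = 7, (2/13167) = +1; sign now +1; continue with (1065/13167)
flip (1065/13167) -> (13167/1065): both odd, 1065 mod 4 = 1, 13167 mod 4 = 3, so the flip contributes +1; sign now +1
(13167/1065): 13167 mod 1065 = 387, so (13167/1065) = (387/1065)
flip (387/1065) -> (1065/387): both odd, 387 mod 4 = 3, 1065 mod 4 = 1, so the flip contributes +1; sign now +1
(1065/387): 1065 mod 387 = 291, so (1065/387) = (291/387)
flip (291/387) -> (387/291): both odd, 291 mod 4 = 3, 387 mod 4 = 3, so the flip contributes -1; sign now -1
(387/291): 387 mod 291 = 96, so (387/291) = (96/291)
factor out 2^5: 96 = 2^5·3; with 291 mod 8 = 3, (2/291) = -1; sign now +1; continue with (3/291)
flip (3/291) -> (291/3): both odd, 3 mod 4 = 3, 291 mod 4 = 3, so the flip contributes -1; sign now -1
(291/3): 291 mod 3 = 0, so (291/3) = (0/3)
reached (0/3); gcd(a, n) > 1, so (0/3) = 0 and the symbol is 0

0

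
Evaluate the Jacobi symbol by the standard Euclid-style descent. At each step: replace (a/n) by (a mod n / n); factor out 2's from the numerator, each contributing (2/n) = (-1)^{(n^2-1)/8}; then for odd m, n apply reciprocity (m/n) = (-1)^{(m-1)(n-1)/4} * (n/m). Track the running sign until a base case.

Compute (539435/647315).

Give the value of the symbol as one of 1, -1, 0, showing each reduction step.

flip (539435/647315) -> (647315/539435): both odd, 539435 mod 4 = 3, 647315 mod 4 = 3, so the flip contributes -1; sign now -1
(647315/539435): 647315 mod 539435 = 107880, so (647315/539435) = (107880/539435)
factor out 2^3: 107880 = 2^3·13485; with 539435 mod 8 = 3, (2/539435) = -1; sign now +1; continue with (13485/539435)
flip (13485/539435) -> (539435/13485): both odd, 13485 mod 4 = 1, 539435 mod 4 = 3, so the flip contributes +1; sign now +1
(539435/13485): 539435 mod 13485 = 35, so (539435/13485) = (35/13485)
flip (35/13485) -> (13485/35): both odd, 35 mod 4 = 3, 13485 mod 4 = 1, so the flip contributes +1; sign now +1
(13485/35): 13485 mod 35 = 10, so (13485/35) = (10/35)
factor out 2^1: 10 = 2^1·5; with 35 mod 8 = 3, (2/35) = -1; sign now -1; continue with (5/35)
flip (5/35) -> (35/5): both odd, 5 mod 4 = 1, 35 mod 4 = 3, so the flip contributes +1; sign now -1
(35/5): 35 mod 5 = 0, so (35/5) = (0/5)
reached (0/5); gcd(a, n) > 1, so (0/5) = 0 and the symbol is 0

0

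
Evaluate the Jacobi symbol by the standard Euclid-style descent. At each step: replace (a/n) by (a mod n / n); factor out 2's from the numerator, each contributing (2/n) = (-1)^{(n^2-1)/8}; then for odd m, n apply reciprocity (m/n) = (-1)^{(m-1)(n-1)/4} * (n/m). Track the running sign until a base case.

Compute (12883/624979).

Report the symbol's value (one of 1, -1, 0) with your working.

flip (12883/624979) -> (624979/12883): both odd, 12883 mod 4 = 3, 624979 mod 4 = 3, so the flip contributes -1; sign now -1
(624979/12883): 624979 mod 12883 = 6595, so (624979/12883) = (6595/12883)
flip (6595/12883) -> (12883/6595): both odd, 6595 mod 4 = 3, 12883 mod 4 = 3, so the flip contributes -1; sign now +1
(12883/6595): 12883 mod 6595 = 6288, so (12883/6595) = (6288/6595)
factor out 2^4: 6288 = 2^4·393; with 6595 mod 8 = 3, (2/6595) = -1; sign now +1; continue with (393/6595)
flip (393/6595) -> (6595/393): both odd, 393 mod 4 = 1, 6595 mod 4 = 3, so the flip contributes +1; sign now +1
(6595/393): 6595 mod 393 = 307, so (6595/393) = (307/393)
flip (307/393) -> (393/307): both odd, 307 mod 4 = 3, 393 mod 4 = 1, so the flip contributes +1; sign now +1
(393/307): 393 mod 307 = 86, so (393/307) = (86/307)
factor out 2^1: 86 = 2^1·43; with 307 mod 8 = 3, (2/307) = -1; sign now -1; continue with (43/307)
flip (43/307) -> (307/43): both odd, 43 mod 4 = 3, 307 mod 4 = 3, so the flip contributes -1; sign now +1
(307/43): 307 mod 43 = 6, so (307/43) = (6/43)
factor out 2^1: 6 = 2^1·3; with 43 mod 8 = 3, (2/43) = -1; sign now -1; continue with (3/43)
flip (3/43) -> (43/3): both odd, 3 mod 4 = 3, 43 mod 4 = 3, so the flip contributes -1; sign now +1
(43/3): 43 mod 3 = 1, so (43/3) = (1/3)
reached (1/3) = 1, so the symbol is +1

1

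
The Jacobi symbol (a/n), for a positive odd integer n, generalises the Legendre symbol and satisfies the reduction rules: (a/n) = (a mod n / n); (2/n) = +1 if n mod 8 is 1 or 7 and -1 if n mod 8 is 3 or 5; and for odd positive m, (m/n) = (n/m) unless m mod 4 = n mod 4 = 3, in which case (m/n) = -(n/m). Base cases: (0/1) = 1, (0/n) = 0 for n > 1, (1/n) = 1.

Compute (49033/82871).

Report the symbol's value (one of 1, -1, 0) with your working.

1

flip (49033/82871) -> (82871/49033): both odd, 49033 mod 4 = 1, 82871 mod 4 = 3, so the flip contributes +1; sign now +1
(82871/49033): 82871 mod 49033 = 33838, so (82871/49033) = (33838/49033)
factor out 2^1: 33838 = 2^1·16919; with 49033 mod 8 = 1, (2/49033) = +1; sign now +1; continue with (16919/49033)
flip (16919/49033) -> (49033/16919): both odd, 16919 mod 4 = 3, 49033 mod 4 = 1, so the flip contributes +1; sign now +1
(49033/16919): 49033 mod 16919 = 15195, so (49033/16919) = (15195/16919)
flip (15195/16919) -> (16919/15195): both odd, 15195 mod 4 = 3, 16919 mod 4 = 3, so the flip contributes -1; sign now -1
(16919/15195): 16919 mod 15195 = 1724, so (16919/15195) = (1724/15195)
factor out 2^2: 1724 = 2^2·431; with 15195 mod 8 = 3, (2/15195) = -1; sign now -1; continue with (431/15195)
flip (431/15195) -> (15195/431): both odd, 431 mod 4 = 3, 15195 mod 4 = 3, so the flip contributes -1; sign now +1
(15195/431): 15195 mod 431 = 110, so (15195/431) = (110/431)
factor out 2^1: 110 = 2^1·55; with 431 mod 8 = 7, (2/431) = +1; sign now +1; continue with (55/431)
flip (55/431) -> (431/55): both odd, 55 mod 4 = 3, 431 mod 4 = 3, so the flip contributes -1; sign now -1
(431/55): 431 mod 55 = 46, so (431/55) = (46/55)
factor out 2^1: 46 = 2^1·23; with 55 mod 8 = 7, (2/55) = +1; sign now -1; continue with (23/55)
flip (23/55) -> (55/23): both odd, 23 mod 4 = 3, 55 mod 4 = 3, so the flip contributes -1; sign now +1
(55/23): 55 mod 23 = 9, so (55/23) = (9/23)
flip (9/23) -> (23/9): both odd, 9 mod 4 = 1, 23 mod 4 = 3, so the flip contributes +1; sign now +1
(23/9): 23 mod 9 = 5, so (23/9) = (5/9)
flip (5/9) -> (9/5): both odd, 5 mod 4 = 1, 9 mod 4 = 1, so the flip contributes +1; sign now +1
(9/5): 9 mod 5 = 4, so (9/5) = (4/5)
factor out 2^2: 4 = 2^2·1; with 5 mod 8 = 5, (2/5) = -1; sign now +1; continue with (1/5)
reached (1/5) = 1, so the symbol is +1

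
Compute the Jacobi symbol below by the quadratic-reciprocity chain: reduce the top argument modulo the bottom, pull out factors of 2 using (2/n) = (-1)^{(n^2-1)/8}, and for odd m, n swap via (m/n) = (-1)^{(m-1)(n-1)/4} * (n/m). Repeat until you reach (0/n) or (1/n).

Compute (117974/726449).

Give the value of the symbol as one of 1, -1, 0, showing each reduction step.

0

factor out 2^1: 117974 = 2^1·58987; with 726449 mod 8 = 1, (2/726449) = +1; sign now +1; continue with (58987/726449)
flip (58987/726449) -> (726449/58987): both odd, 58987 mod 4 = 3, 726449 mod 4 = 1, so the flip contributes +1; sign now +1
(726449/58987): 726449 mod 58987 = 18605, so (726449/58987) = (18605/58987)
flip (18605/58987) -> (58987/18605): both odd, 18605 mod 4 = 1, 58987 mod 4 = 3, so the flip contributes +1; sign now +1
(58987/18605): 58987 mod 18605 = 3172, so (58987/18605) = (3172/18605)
factor out 2^2: 3172 = 2^2·793; with 18605 mod 8 = 5, (2/18605) = -1; sign now +1; continue with (793/18605)
flip (793/18605) -> (18605/793): both odd, 793 mod 4 = 1, 18605 mod 4 = 1, so the flip contributes +1; sign now +1
(18605/793): 18605 mod 793 = 366, so (18605/793) = (366/793)
factor out 2^1: 366 = 2^1·183; with 793 mod 8 = 1, (2/793) = +1; sign now +1; continue with (183/793)
flip (183/793) -> (793/183): both odd, 183 mod 4 = 3, 793 mod 4 = 1, so the flip contributes +1; sign now +1
(793/183): 793 mod 183 = 61, so (793/183) = (61/183)
flip (61/183) -> (183/61): both odd, 61 mod 4 = 1, 183 mod 4 = 3, so the flip contributes +1; sign now +1
(183/61): 183 mod 61 = 0, so (183/61) = (0/61)
reached (0/61); gcd(a, n) > 1, so (0/61) = 0 and the symbol is 0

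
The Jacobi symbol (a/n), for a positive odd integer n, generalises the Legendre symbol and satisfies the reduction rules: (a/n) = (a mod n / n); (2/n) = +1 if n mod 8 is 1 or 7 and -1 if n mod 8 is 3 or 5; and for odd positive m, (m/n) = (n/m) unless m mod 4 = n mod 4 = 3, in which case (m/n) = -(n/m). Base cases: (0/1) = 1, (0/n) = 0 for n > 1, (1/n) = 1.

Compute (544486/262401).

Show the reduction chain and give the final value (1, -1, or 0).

(544486/262401) = (19684/262401)   [reduce mod 262401]
19684 = 2^2·4921; (2/262401) = +1 since 262401 mod 8 = 1, so (19684/262401) = (+1)^2·(4921/262401); sign now +1
reciprocity: (4921/262401) = +1·(262401/4921) since 4921 mod 4 = 1, 262401 mod 4 = 1; sign now +1
(262401/4921) = (1588/4921)   [reduce mod 4921]
1588 = 2^2·397; (2/4921) = +1 since 4921 mod 8 = 1, so (1588/4921) = (+1)^2·(397/4921); sign now +1
reciprocity: (397/4921) = +1·(4921/397) since 397 mod 4 = 1, 4921 mod 4 = 1; sign now +1
(4921/397) = (157/397)   [reduce mod 397]
reciprocity: (157/397) = +1·(397/157) since 157 mod 4 = 1, 397 mod 4 = 1; sign now +1
(397/157) = (83/157)   [reduce mod 157]
reciprocity: (83/157) = +1·(157/83) since 83 mod 4 = 3, 157 mod 4 = 1; sign now +1
(157/83) = (74/83)   [reduce mod 83]
74 = 2^1·37; (2/83) = -1 since 83 mod 8 = 3, so (74/83) = (-1)^1·(37/83); sign now -1
reciprocity: (37/83) = +1·(83/37) since 37 mod 4 = 1, 83 mod 4 = 3; sign now -1
(83/37) = (9/37)   [reduce mod 37]
reciprocity: (9/37) = +1·(37/9) since 9 mod 4 = 1, 37 mod 4 = 1; sign now -1
(37/9) = (1/9)   [reduce mod 9]
(1/9) = 1; final value = sign = -1

-1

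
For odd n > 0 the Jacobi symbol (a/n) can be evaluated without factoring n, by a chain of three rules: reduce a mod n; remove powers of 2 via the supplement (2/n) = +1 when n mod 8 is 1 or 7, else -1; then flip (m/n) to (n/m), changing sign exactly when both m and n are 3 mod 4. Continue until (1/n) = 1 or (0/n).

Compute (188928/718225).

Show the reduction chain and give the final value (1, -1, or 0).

188928 = 2^9·369; (2/718225) = +1 since 718225 mod 8 = 1, so (188928/718225) = (+1)^9·(369/718225); sign now +1
reciprocity: (369/718225) = +1·(718225/369) since 369 mod 4 = 1, 718225 mod 4 = 1; sign now +1
(718225/369) = (151/369)   [reduce mod 369]
reciprocity: (151/369) = +1·(369/151) since 151 mod 4 = 3, 369 mod 4 = 1; sign now +1
(369/151) = (67/151)   [reduce mod 151]
reciprocity: (67/151) = -1·(151/67) since 67 mod 4 = 3, 151 mod 4 = 3; sign now -1
(151/67) = (17/67)   [reduce mod 67]
reciprocity: (17/67) = +1·(67/17) since 17 mod 4 = 1, 67 mod 4 = 3; sign now -1
(67/17) = (16/17)   [reduce mod 17]
16 = 2^4·1; (2/17) = +1 since 17 mod 8 = 1, so (16/17) = (+1)^4·(1/17); sign now -1
(1/17) = 1; final value = sign = -1

-1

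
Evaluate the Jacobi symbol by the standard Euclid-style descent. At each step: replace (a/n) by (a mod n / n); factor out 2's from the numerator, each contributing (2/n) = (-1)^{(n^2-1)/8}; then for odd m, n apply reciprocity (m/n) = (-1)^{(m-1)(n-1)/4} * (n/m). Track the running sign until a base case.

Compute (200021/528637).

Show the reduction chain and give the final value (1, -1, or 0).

-1

reciprocity: (200021/528637) = +1·(528637/200021) since 200021 mod 4 = 1, 528637 mod 4 = 1; sign now +1
(528637/200021) = (128595/200021)   [reduce mod 200021]
reciprocity: (128595/200021) = +1·(200021/128595) since 128595 mod 4 = 3, 200021 mod 4 = 1; sign now +1
(200021/128595) = (71426/128595)   [reduce mod 128595]
71426 = 2^1·35713; (2/128595) = -1 since 128595 mod 8 = 3, so (71426/128595) = (-1)^1·(35713/128595); sign now -1
reciprocity: (35713/128595) = +1·(128595/35713) since 35713 mod 4 = 1, 128595 mod 4 = 3; sign now -1
(128595/35713) = (21456/35713)   [reduce mod 35713]
21456 = 2^4·1341; (2/35713) = +1 since 35713 mod 8 = 1, so (21456/35713) = (+1)^4·(1341/35713); sign now -1
reciprocity: (1341/35713) = +1·(35713/1341) since 1341 mod 4 = 1, 35713 mod 4 = 1; sign now -1
(35713/1341) = (847/1341)   [reduce mod 1341]
reciprocity: (847/1341) = +1·(1341/847) since 847 mod 4 = 3, 1341 mod 4 = 1; sign now -1
(1341/847) = (494/847)   [reduce mod 847]
494 = 2^1·247; (2/847) = +1 since 847 mod 8 = 7, so (494/847) = (+1)^1·(247/847); sign now -1
reciprocity: (247/847) = -1·(847/247) since 247 mod 4 = 3, 847 mod 4 = 3; sign now +1
(847/247) = (106/247)   [reduce mod 247]
106 = 2^1·53; (2/247) = +1 since 247 mod 8 = 7, so (106/247) = (+1)^1·(53/247); sign now +1
reciprocity: (53/247) = +1·(247/53) since 53 mod 4 = 1, 247 mod 4 = 3; sign now +1
(247/53) = (35/53)   [reduce mod 53]
reciprocity: (35/53) = +1·(53/35) since 35 mod 4 = 3, 53 mod 4 = 1; sign now +1
(53/35) = (18/35)   [reduce mod 35]
18 = 2^1·9; (2/35) = -1 since 35 mod 8 = 3, so (18/35) = (-1)^1·(9/35); sign now -1
reciprocity: (9/35) = +1·(35/9) since 9 mod 4 = 1, 35 mod 4 = 3; sign now -1
(35/9) = (8/9)   [reduce mod 9]
8 = 2^3·1; (2/9) = +1 since 9 mod 8 = 1, so (8/9) = (+1)^3·(1/9); sign now -1
(1/9) = 1; final value = sign = -1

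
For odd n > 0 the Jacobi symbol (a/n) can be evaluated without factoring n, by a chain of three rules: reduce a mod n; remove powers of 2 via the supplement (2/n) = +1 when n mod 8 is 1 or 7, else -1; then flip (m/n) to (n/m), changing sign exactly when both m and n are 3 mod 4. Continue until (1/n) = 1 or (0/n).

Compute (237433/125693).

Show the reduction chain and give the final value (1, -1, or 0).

(237433/125693) = (111740/125693)   [reduce mod 125693]
111740 = 2^2·27935; (2/125693) = -1 since 125693 mod 8 = 5, so (111740/125693) = (-1)^2·(27935/125693); sign now +1
reciprocity: (27935/125693) = +1·(125693/27935) since 27935 mod 4 = 3, 125693 mod 4 = 1; sign now +1
(125693/27935) = (13953/27935)   [reduce mod 27935]
reciprocity: (13953/27935) = +1·(27935/13953) since 13953 mod 4 = 1, 27935 mod 4 = 3; sign now +1
(27935/13953) = (29/13953)   [reduce mod 13953]
reciprocity: (29/13953) = +1·(13953/29) since 29 mod 4 = 1, 13953 mod 4 = 1; sign now +1
(13953/29) = (4/29)   [reduce mod 29]
4 = 2^2·1; (2/29) = -1 since 29 mod 8 = 5, so (4/29) = (-1)^2·(1/29); sign now +1
(1/29) = 1; final value = sign = +1

1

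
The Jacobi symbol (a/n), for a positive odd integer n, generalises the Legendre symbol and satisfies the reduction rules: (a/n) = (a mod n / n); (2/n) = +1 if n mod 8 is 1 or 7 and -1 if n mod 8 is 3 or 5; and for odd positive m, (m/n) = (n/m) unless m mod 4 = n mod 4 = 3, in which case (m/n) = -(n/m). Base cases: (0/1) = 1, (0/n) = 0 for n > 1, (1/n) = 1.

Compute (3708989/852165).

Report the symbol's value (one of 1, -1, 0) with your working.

1

(3708989/852165): 3708989 mod 852165 = 300329, so (3708989/852165) = (300329/852165)
flip (300329/852165) -> (852165/300329): both odd, 300329 mod 4 = 1, 852165 mod 4 = 1, so the flip contributes +1; sign now +1
(852165/300329): 852165 mod 300329 = 251507, so (852165/300329) = (251507/300329)
flip (251507/300329) -> (300329/251507): both odd, 251507 mod 4 = 3, 300329 mod 4 = 1, so the flip contributes +1; sign now +1
(300329/251507): 300329 mod 251507 = 48822, so (300329/251507) = (48822/251507)
factor out 2^1: 48822 = 2^1·24411; with 251507 mod 8 = 3, (2/251507) = -1; sign now -1; continue with (24411/251507)
flip (24411/251507) -> (251507/24411): both odd, 24411 mod 4 = 3, 251507 mod 4 = 3, so the flip contributes -1; sign now +1
(251507/24411): 251507 mod 24411 = 7397, so (251507/24411) = (7397/24411)
flip (7397/24411) -> (24411/7397): both odd, 7397 mod 4 = 1, 24411 mod 4 = 3, so the flip contributes +1; sign now +1
(24411/7397): 24411 mod 7397 = 2220, so (24411/7397) = (2220/7397)
factor out 2^2: 2220 = 2^2·555; with 7397 mod 8 = 5, (2/7397) = -1; sign now +1; continue with (555/7397)
flip (555/7397) -> (7397/555): both odd, 555 mod 4 = 3, 7397 mod 4 = 1, so the flip contributes +1; sign now +1
(7397/555): 7397 mod 555 = 182, so (7397/555) = (182/555)
factor out 2^1: 182 = 2^1·91; with 555 mod 8 = 3, (2/555) = -1; sign now -1; continue with (91/555)
flip (91/555) -> (555/91): both odd, 91 mod 4 = 3, 555 mod 4 = 3, so the flip contributes -1; sign now +1
(555/91): 555 mod 91 = 9, so (555/91) = (9/91)
flip (9/91) -> (91/9): both odd, 9 mod 4 = 1, 91 mod 4 = 3, so the flip contributes +1; sign now +1
(91/9): 91 mod 9 = 1, so (91/9) = (1/9)
reached (1/9) = 1, so the symbol is +1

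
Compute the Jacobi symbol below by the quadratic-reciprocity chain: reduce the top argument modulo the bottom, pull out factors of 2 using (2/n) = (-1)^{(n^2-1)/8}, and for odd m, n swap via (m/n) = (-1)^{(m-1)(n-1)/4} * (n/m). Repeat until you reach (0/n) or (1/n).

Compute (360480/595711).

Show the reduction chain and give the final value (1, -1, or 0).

1

factor out 2^5: 360480 = 2^5·11265; with 595711 mod 8 = 7, (2/595711) = +1; sign now +1; continue with (11265/595711)
flip (11265/595711) -> (595711/11265): both odd, 11265 mod 4 = 1, 595711 mod 4 = 3, so the flip contributes +1; sign now +1
(595711/11265): 595711 mod 11265 = 9931, so (595711/11265) = (9931/11265)
flip (9931/11265) -> (11265/9931): both odd, 9931 mod 4 = 3, 11265 mod 4 = 1, so the flip contributes +1; sign now +1
(11265/9931): 11265 mod 9931 = 1334, so (11265/9931) = (1334/9931)
factor out 2^1: 1334 = 2^1·667; with 9931 mod 8 = 3, (2/9931) = -1; sign now -1; continue with (667/9931)
flip (667/9931) -> (9931/667): both odd, 667 mod 4 = 3, 9931 mod 4 = 3, so the flip contributes -1; sign now +1
(9931/667): 9931 mod 667 = 593, so (9931/667) = (593/667)
flip (593/667) -> (667/593): both odd, 593 mod 4 = 1, 667 mod 4 = 3, so the flip contributes +1; sign now +1
(667/593): 667 mod 593 = 74, so (667/593) = (74/593)
factor out 2^1: 74 = 2^1·37; with 593 mod 8 = 1, (2/593) = +1; sign now +1; continue with (37/593)
flip (37/593) -> (593/37): both odd, 37 mod 4 = 1, 593 mod 4 = 1, so the flip contributes +1; sign now +1
(593/37): 593 mod 37 = 1, so (593/37) = (1/37)
reached (1/37) = 1, so the symbol is +1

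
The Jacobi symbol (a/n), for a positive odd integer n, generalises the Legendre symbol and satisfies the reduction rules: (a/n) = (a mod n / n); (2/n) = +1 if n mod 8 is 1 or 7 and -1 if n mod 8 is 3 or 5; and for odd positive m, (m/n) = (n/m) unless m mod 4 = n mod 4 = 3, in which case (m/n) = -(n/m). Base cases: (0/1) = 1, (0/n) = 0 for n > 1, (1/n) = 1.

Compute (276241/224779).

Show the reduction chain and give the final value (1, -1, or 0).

1

(276241/224779): 276241 mod 224779 = 51462, so (276241/224779) = (51462/224779)
factor out 2^1: 51462 = 2^1·25731; with 224779 mod 8 = 3, (2/224779) = -1; sign now -1; continue with (25731/224779)
flip (25731/224779) -> (224779/25731): both odd, 25731 mod 4 = 3, 224779 mod 4 = 3, so the flip contributes -1; sign now +1
(224779/25731): 224779 mod 25731 = 18931, so (224779/25731) = (18931/25731)
flip (18931/25731) -> (25731/18931): both odd, 18931 mod 4 = 3, 25731 mod 4 = 3, so the flip contributes -1; sign now -1
(25731/18931): 25731 mod 18931 = 6800, so (25731/18931) = (6800/18931)
factor out 2^4: 6800 = 2^4·425; with 18931 mod 8 = 3, (2/18931) = -1; sign now -1; continue with (425/18931)
flip (425/18931) -> (18931/425): both odd, 425 mod 4 = 1, 18931 mod 4 = 3, so the flip contributes +1; sign now -1
(18931/425): 18931 mod 425 = 231, so (18931/425) = (231/425)
flip (231/425) -> (425/231): both odd, 231 mod 4 = 3, 425 mod 4 = 1, so the flip contributes +1; sign now -1
(425/231): 425 mod 231 = 194, so (425/231) = (194/231)
factor out 2^1: 194 = 2^1·97; with 231 mod 8 = 7, (2/231) = +1; sign now -1; continue with (97/231)
flip (97/231) -> (231/97): both odd, 97 mod 4 = 1, 231 mod 4 = 3, so the flip contributes +1; sign now -1
(231/97): 231 mod 97 = 37, so (231/97) = (37/97)
flip (37/97) -> (97/37): both odd, 37 mod 4 = 1, 97 mod 4 = 1, so the flip contributes +1; sign now -1
(97/37): 97 mod 37 = 23, so (97/37) = (23/37)
flip (23/37) -> (37/23): both odd, 23 mod 4 = 3, 37 mod 4 = 1, so the flip contributes +1; sign now -1
(37/23): 37 mod 23 = 14, so (37/23) = (14/23)
factor out 2^1: 14 = 2^1·7; with 23 mod 8 = 7, (2/23) = +1; sign now -1; continue with (7/23)
flip (7/23) -> (23/7): both odd, 7 mod 4 = 3, 23 mod 4 = 3, so the flip contributes -1; sign now +1
(23/7): 23 mod 7 = 2, so (23/7) = (2/7)
factor out 2^1: 2 = 2^1·1; with 7 mod 8 = 7, (2/7) = +1; sign now +1; continue with (1/7)
reached (1/7) = 1, so the symbol is +1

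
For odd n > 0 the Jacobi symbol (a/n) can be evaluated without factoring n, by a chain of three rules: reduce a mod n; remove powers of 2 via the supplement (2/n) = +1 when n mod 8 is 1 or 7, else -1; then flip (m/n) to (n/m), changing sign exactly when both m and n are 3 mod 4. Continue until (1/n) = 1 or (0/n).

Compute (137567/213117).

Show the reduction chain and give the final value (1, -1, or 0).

flip (137567/213117) -> (213117/137567): both odd, 137567 mod 4 = 3, 213117 mod 4 = 1, so the flip contributes +1; sign now +1
(213117/137567): 213117 mod 137567 = 75550, so (213117/137567) = (75550/137567)
factor out 2^1: 75550 = 2^1·37775; with 137567 mod 8 = 7, (2/137567) = +1; sign now +1; continue with (37775/137567)
flip (37775/137567) -> (137567/37775): both odd, 37775 mod 4 = 3, 137567 mod 4 = 3, so the flip contributes -1; sign now -1
(137567/37775): 137567 mod 37775 = 24242, so (137567/37775) = (24242/37775)
factor out 2^1: 24242 = 2^1·12121; with 37775 mod 8 = 7, (2/37775) = +1; sign now -1; continue with (12121/37775)
flip (12121/37775) -> (37775/12121): both odd, 12121 mod 4 = 1, 37775 mod 4 = 3, so the flip contributes +1; sign now -1
(37775/12121): 37775 mod 12121 = 1412, so (37775/12121) = (1412/12121)
factor out 2^2: 1412 = 2^2·353; with 12121 mod 8 = 1, (2/12121) = +1; sign now -1; continue with (353/12121)
flip (353/12121) -> (12121/353): both odd, 353 mod 4 = 1, 12121 mod 4 = 1, so the flip contributes +1; sign now -1
(12121/353): 12121 mod 353 = 119, so (12121/353) = (119/353)
flip (119/353) -> (353/119): both odd, 119 mod 4 = 3, 353 mod 4 = 1, so the flip contributes +1; sign now -1
(353/119): 353 mod 119 = 115, so (353/119) = (115/119)
flip (115/119) -> (119/115): both odd, 115 mod 4 = 3, 119 mod 4 = 3, so the flip contributes -1; sign now +1
(119/115): 119 mod 115 = 4, so (119/115) = (4/115)
factor out 2^2: 4 = 2^2·1; with 115 mod 8 = 3, (2/115) = -1; sign now +1; continue with (1/115)
reached (1/115) = 1, so the symbol is +1

1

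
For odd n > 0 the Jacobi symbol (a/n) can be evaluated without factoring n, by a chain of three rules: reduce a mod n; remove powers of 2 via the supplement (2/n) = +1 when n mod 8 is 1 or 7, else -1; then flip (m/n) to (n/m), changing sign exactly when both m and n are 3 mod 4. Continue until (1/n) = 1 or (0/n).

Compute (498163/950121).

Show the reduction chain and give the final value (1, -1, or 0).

reciprocity: (498163/950121) = +1·(950121/498163) since 498163 mod 4 = 3, 950121 mod 4 = 1; sign now +1
(950121/498163) = (451958/498163)   [reduce mod 498163]
451958 = 2^1·225979; (2/498163) = -1 since 498163 mod 8 = 3, so (451958/498163) = (-1)^1·(225979/498163); sign now -1
reciprocity: (225979/498163) = -1·(498163/225979) since 225979 mod 4 = 3, 498163 mod 4 = 3; sign now +1
(498163/225979) = (46205/225979)   [reduce mod 225979]
reciprocity: (46205/225979) = +1·(225979/46205) since 46205 mod 4 = 1, 225979 mod 4 = 3; sign now +1
(225979/46205) = (41159/46205)   [reduce mod 46205]
reciprocity: (41159/46205) = +1·(46205/41159) since 41159 mod 4 = 3, 46205 mod 4 = 1; sign now +1
(46205/41159) = (5046/41159)   [reduce mod 41159]
5046 = 2^1·2523; (2/41159) = +1 since 41159 mod 8 = 7, so (5046/41159) = (+1)^1·(2523/41159); sign now +1
reciprocity: (2523/41159) = -1·(41159/2523) since 2523 mod 4 = 3, 41159 mod 4 = 3; sign now -1
(41159/2523) = (791/2523)   [reduce mod 2523]
reciprocity: (791/2523) = -1·(2523/791) since 791 mod 4 = 3, 2523 mod 4 = 3; sign now +1
(2523/791) = (150/791)   [reduce mod 791]
150 = 2^1·75; (2/791) = +1 since 791 mod 8 = 7, so (150/791) = (+1)^1·(75/791); sign now +1
reciprocity: (75/791) = -1·(791/75) since 75 mod 4 = 3, 791 mod 4 = 3; sign now -1
(791/75) = (41/75)   [reduce mod 75]
reciprocity: (41/75) = +1·(75/41) since 41 mod 4 = 1, 75 mod 4 = 3; sign now -1
(75/41) = (34/41)   [reduce mod 41]
34 = 2^1·17; (2/41) = +1 since 41 mod 8 = 1, so (34/41) = (+1)^1·(17/41); sign now -1
reciprocity: (17/41) = +1·(41/17) since 17 mod 4 = 1, 41 mod 4 = 1; sign now -1
(41/17) = (7/17)   [reduce mod 17]
reciprocity: (7/17) = +1·(17/7) since 7 mod 4 = 3, 17 mod 4 = 1; sign now -1
(17/7) = (3/7)   [reduce mod 7]
reciprocity: (3/7) = -1·(7/3) since 3 mod 4 = 3, 7 mod 4 = 3; sign now +1
(7/3) = (1/3)   [reduce mod 3]
(1/3) = 1; final value = sign = +1

1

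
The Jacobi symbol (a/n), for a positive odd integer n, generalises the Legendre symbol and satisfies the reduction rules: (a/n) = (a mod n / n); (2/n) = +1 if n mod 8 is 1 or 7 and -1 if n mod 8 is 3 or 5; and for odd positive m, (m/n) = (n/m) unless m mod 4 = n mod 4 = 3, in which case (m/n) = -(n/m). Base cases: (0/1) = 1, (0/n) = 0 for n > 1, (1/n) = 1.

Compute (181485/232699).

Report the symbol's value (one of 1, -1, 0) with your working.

-1

flip (181485/232699) -> (232699/181485): both odd, 181485 mod 4 = 1, 232699 mod 4 = 3, so the flip contributes +1; sign now +1
(232699/181485): 232699 mod 181485 = 51214, so (232699/181485) = (51214/181485)
factor out 2^1: 51214 = 2^1·25607; with 181485 mod 8 = 5, (2/181485) = -1; sign now -1; continue with (25607/181485)
flip (25607/181485) -> (181485/25607): both odd, 25607 mod 4 = 3, 181485 mod 4 = 1, so the flip contributes +1; sign now -1
(181485/25607): 181485 mod 25607 = 2236, so (181485/25607) = (2236/25607)
factor out 2^2: 2236 = 2^2·559; with 25607 mod 8 = 7, (2/25607) = +1; sign now -1; continue with (559/25607)
flip (559/25607) -> (25607/559): both odd, 559 mod 4 = 3, 25607 mod 4 = 3, so the flip contributes -1; sign now +1
(25607/559): 25607 mod 559 = 452, so (25607/559) = (452/559)
factor out 2^2: 452 = 2^2·113; with 559 mod 8 = 7, (2/559) = +1; sign now +1; continue with (113/559)
flip (113/559) -> (559/113): both odd, 113 mod 4 = 1, 559 mod 4 = 3, so the flip contributes +1; sign now +1
(559/113): 559 mod 113 = 107, so (559/113) = (107/113)
flip (107/113) -> (113/107): both odd, 107 mod 4 = 3, 113 mod 4 = 1, so the flip contributes +1; sign now +1
(113/107): 113 mod 107 = 6, so (113/107) = (6/107)
factor out 2^1: 6 = 2^1·3; with 107 mod 8 = 3, (2/107) = -1; sign now -1; continue with (3/107)
flip (3/107) -> (107/3): both odd, 3 mod 4 = 3, 107 mod 4 = 3, so the flip contributes -1; sign now +1
(107/3): 107 mod 3 = 2, so (107/3) = (2/3)
factor out 2^1: 2 = 2^1·1; with 3 mod 8 = 3, (2/3) = -1; sign now -1; continue with (1/3)
reached (1/3) = 1, so the symbol is -1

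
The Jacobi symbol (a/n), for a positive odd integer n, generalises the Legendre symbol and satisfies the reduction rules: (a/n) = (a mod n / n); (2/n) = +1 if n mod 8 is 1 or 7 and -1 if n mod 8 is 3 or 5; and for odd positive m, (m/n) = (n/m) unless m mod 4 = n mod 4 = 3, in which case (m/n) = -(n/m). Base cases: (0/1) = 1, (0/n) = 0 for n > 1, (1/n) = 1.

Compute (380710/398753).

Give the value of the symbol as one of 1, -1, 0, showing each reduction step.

factor out 2^1: 380710 = 2^1·190355; with 398753 mod 8 = 1, (2/398753) = +1; sign now +1; continue with (190355/398753)
flip (190355/398753) -> (398753/190355): both odd, 190355 mod 4 = 3, 398753 mod 4 = 1, so the flip contributes +1; sign now +1
(398753/190355): 398753 mod 190355 = 18043, so (398753/190355) = (18043/190355)
flip (18043/190355) -> (190355/18043): both odd, 18043 mod 4 = 3, 190355 mod 4 = 3, so the flip contributes -1; sign now -1
(190355/18043): 190355 mod 18043 = 9925, so (190355/18043) = (9925/18043)
flip (9925/18043) -> (18043/9925): both odd, 9925 mod 4 = 1, 18043 mod 4 = 3, so the flip contributes +1; sign now -1
(18043/9925): 18043 mod 9925 = 8118, so (18043/9925) = (8118/9925)
factor out 2^1: 8118 = 2^1·4059; with 9925 mod 8 = 5, (2/9925) = -1; sign now +1; continue with (4059/9925)
flip (4059/9925) -> (9925/4059): both odd, 4059 mod 4 = 3, 9925 mod 4 = 1, so the flip contributes +1; sign now +1
(9925/4059): 9925 mod 4059 = 1807, so (9925/4059) = (1807/4059)
flip (1807/4059) -> (4059/1807): both odd, 1807 mod 4 = 3, 4059 mod 4 = 3, so the flip contributes -1; sign now -1
(4059/1807): 4059 mod 1807 = 445, so (4059/1807) = (445/1807)
flip (445/1807) -> (1807/445): both odd, 445 mod 4 = 1, 1807 mod 4 = 3, so the flip contributes +1; sign now -1
(1807/445): 1807 mod 445 = 27, so (1807/445) = (27/445)
flip (27/445) -> (445/27): both odd, 27 mod 4 = 3, 445 mod 4 = 1, so the flip contributes +1; sign now -1
(445/27): 445 mod 27 = 13, so (445/27) = (13/27)
flip (13/27) -> (27/13): both odd, 13 mod 4 = 1, 27 mod 4 = 3, so the flip contributes +1; sign now -1
(27/13): 27 mod 13 = 1, so (27/13) = (1/13)
reached (1/13) = 1, so the symbol is -1

-1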